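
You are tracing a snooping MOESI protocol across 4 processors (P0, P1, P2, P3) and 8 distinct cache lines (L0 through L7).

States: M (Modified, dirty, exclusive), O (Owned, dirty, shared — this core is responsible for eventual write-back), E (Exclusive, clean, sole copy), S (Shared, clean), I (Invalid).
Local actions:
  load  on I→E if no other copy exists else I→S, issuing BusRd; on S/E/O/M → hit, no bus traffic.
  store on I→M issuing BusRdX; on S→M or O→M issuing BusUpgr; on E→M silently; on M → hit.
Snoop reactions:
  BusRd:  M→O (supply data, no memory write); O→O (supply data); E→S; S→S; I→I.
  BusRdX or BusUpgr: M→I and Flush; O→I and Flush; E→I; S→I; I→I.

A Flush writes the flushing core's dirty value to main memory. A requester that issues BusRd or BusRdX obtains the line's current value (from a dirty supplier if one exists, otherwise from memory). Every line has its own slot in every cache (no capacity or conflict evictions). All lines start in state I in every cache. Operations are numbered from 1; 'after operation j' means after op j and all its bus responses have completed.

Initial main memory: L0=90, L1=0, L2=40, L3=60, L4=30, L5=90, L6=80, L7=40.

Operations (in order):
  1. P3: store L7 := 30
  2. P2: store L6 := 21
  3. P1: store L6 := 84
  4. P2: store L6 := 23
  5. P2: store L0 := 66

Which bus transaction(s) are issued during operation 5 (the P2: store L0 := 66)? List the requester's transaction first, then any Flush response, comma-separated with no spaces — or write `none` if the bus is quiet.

bus = BusRdX

[1] P3: store L7 := 30 | P0:I, P1:I, P2:I, P3:M(30) | bus: BusRdX
[2] P2: store L6 := 21 | P0:I, P1:I, P2:M(21), P3:I | bus: BusRdX
[3] P1: store L6 := 84 | P0:I, P1:M(84), P2:I, P3:I | bus: BusRdX,Flush
[4] P2: store L6 := 23 | P0:I, P1:I, P2:M(23), P3:I | bus: BusRdX,Flush
[5] P2: store L0 := 66 | P0:I, P1:I, P2:M(66), P3:I | bus: BusRdX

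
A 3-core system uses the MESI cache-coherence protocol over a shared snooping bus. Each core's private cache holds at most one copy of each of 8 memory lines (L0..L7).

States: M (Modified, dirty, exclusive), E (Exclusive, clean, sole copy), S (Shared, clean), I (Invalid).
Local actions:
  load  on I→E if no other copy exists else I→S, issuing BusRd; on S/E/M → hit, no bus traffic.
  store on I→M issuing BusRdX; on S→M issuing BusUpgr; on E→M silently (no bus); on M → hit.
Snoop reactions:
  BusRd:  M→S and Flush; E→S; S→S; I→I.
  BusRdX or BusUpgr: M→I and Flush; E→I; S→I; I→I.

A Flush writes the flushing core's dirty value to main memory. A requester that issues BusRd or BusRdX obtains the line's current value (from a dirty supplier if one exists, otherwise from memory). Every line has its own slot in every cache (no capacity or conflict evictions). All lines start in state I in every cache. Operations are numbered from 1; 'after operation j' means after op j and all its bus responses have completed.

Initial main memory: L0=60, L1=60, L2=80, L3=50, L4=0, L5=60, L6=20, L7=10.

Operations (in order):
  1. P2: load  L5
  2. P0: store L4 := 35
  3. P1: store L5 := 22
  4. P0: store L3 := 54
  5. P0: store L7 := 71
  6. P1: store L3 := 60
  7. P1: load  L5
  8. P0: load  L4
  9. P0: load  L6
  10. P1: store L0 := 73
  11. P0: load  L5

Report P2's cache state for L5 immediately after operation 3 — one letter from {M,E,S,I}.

  op1 P2: load  L5 → I/I/E on L5; bus BusRd; mem=60
  op2 P0: store L4 := 35 → M/I/I on L4; bus BusRdX; mem=0
  op3 P1: store L5 := 22 → I/M/I on L5; bus BusRdX; mem=60
  op4 P0: store L3 := 54 → M/I/I on L3; bus BusRdX; mem=50
  op5 P0: store L7 := 71 → M/I/I on L7; bus BusRdX; mem=10
  op6 P1: store L3 := 60 → I/M/I on L3; bus BusRdX Flush; mem=54
  op7 P1: load  L5 → I/M/I on L5; bus (none); mem=60
  op8 P0: load  L4 → M/I/I on L4; bus (none); mem=0
  op9 P0: load  L6 → E/I/I on L6; bus BusRd; mem=20
  op10 P1: store L0 := 73 → I/M/I on L0; bus BusRdX; mem=60
  op11 P0: load  L5 → S/S/I on L5; bus BusRd Flush; mem=22

state = I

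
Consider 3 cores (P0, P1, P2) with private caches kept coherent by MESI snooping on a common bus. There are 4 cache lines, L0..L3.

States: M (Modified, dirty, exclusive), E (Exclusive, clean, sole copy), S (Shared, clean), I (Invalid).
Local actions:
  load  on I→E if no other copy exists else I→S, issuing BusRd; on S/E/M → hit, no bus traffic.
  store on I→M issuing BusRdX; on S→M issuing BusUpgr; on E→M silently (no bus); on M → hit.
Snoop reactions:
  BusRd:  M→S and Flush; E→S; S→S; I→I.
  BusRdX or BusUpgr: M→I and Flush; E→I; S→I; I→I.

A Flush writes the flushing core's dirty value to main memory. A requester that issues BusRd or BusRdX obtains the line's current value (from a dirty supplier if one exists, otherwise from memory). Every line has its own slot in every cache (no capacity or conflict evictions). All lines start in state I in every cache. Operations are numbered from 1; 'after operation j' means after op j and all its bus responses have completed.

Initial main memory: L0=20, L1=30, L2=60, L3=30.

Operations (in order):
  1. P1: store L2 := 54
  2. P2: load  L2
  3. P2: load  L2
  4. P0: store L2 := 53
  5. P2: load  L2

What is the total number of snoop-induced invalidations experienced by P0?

invalidations = 0

step 1: P1: store L2 := 54  ⟶  IMI  (L2)  txn=BusRdX  M[L2]=60
step 2: P2: load  L2  ⟶  ISS  (L2)  txn=BusRd+Flush  M[L2]=54
step 3: P2: load  L2  ⟶  ISS  (L2)  txn=∅  M[L2]=54
step 4: P0: store L2 := 53  ⟶  MII  (L2)  txn=BusRdX  M[L2]=54
step 5: P2: load  L2  ⟶  SIS  (L2)  txn=BusRd+Flush  M[L2]=53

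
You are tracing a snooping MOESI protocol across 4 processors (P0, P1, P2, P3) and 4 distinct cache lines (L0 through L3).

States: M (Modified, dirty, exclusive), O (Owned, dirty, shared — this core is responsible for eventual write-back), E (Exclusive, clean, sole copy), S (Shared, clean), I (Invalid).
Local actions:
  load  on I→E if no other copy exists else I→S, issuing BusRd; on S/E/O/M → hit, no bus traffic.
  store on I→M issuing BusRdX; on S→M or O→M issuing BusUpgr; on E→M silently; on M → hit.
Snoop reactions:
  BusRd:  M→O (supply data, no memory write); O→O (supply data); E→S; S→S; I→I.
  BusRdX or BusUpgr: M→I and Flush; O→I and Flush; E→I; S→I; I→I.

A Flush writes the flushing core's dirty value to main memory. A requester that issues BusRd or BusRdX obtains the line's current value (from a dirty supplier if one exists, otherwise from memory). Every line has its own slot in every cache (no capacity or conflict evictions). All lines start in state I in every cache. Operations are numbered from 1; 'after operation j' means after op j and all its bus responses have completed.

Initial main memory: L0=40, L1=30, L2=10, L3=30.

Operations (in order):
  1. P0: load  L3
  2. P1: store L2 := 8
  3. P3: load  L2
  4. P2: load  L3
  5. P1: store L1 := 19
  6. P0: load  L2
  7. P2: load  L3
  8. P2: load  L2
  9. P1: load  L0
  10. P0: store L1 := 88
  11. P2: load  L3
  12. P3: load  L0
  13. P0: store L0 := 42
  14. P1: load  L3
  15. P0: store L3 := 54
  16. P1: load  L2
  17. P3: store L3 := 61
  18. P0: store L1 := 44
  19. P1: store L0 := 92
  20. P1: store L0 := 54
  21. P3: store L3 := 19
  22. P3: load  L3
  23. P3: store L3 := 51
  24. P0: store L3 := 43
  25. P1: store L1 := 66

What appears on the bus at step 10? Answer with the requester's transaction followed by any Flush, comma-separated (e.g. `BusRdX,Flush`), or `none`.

bus = BusRdX,Flush

1. P0: load  L3  bus=[BusRd]  L3: P0=E P1=I P2=I P3=I  mem[L3]=30
2. P1: store L2 := 8  bus=[BusRdX]  L2: P0=I P1=M P2=I P3=I  mem[L2]=10
3. P3: load  L2  bus=[BusRd]  L2: P0=I P1=O P2=I P3=S  mem[L2]=10
4. P2: load  L3  bus=[BusRd]  L3: P0=S P1=I P2=S P3=I  mem[L3]=30
5. P1: store L1 := 19  bus=[BusRdX]  L1: P0=I P1=M P2=I P3=I  mem[L1]=30
6. P0: load  L2  bus=[BusRd]  L2: P0=S P1=O P2=I P3=S  mem[L2]=10
7. P2: load  L3  bus=[-]  L3: P0=S P1=I P2=S P3=I  mem[L3]=30
8. P2: load  L2  bus=[BusRd]  L2: P0=S P1=O P2=S P3=S  mem[L2]=10
9. P1: load  L0  bus=[BusRd]  L0: P0=I P1=E P2=I P3=I  mem[L0]=40
10. P0: store L1 := 88  bus=[BusRdX,Flush]  L1: P0=M P1=I P2=I P3=I  mem[L1]=19
11. P2: load  L3  bus=[-]  L3: P0=S P1=I P2=S P3=I  mem[L3]=30
12. P3: load  L0  bus=[BusRd]  L0: P0=I P1=S P2=I P3=S  mem[L0]=40
13. P0: store L0 := 42  bus=[BusRdX]  L0: P0=M P1=I P2=I P3=I  mem[L0]=40
14. P1: load  L3  bus=[BusRd]  L3: P0=S P1=S P2=S P3=I  mem[L3]=30
15. P0: store L3 := 54  bus=[BusUpgr]  L3: P0=M P1=I P2=I P3=I  mem[L3]=30
16. P1: load  L2  bus=[-]  L2: P0=S P1=O P2=S P3=S  mem[L2]=10
17. P3: store L3 := 61  bus=[BusRdX,Flush]  L3: P0=I P1=I P2=I P3=M  mem[L3]=54
18. P0: store L1 := 44  bus=[-]  L1: P0=M P1=I P2=I P3=I  mem[L1]=19
19. P1: store L0 := 92  bus=[BusRdX,Flush]  L0: P0=I P1=M P2=I P3=I  mem[L0]=42
20. P1: store L0 := 54  bus=[-]  L0: P0=I P1=M P2=I P3=I  mem[L0]=42
21. P3: store L3 := 19  bus=[-]  L3: P0=I P1=I P2=I P3=M  mem[L3]=54
22. P3: load  L3  bus=[-]  L3: P0=I P1=I P2=I P3=M  mem[L3]=54
23. P3: store L3 := 51  bus=[-]  L3: P0=I P1=I P2=I P3=M  mem[L3]=54
24. P0: store L3 := 43  bus=[BusRdX,Flush]  L3: P0=M P1=I P2=I P3=I  mem[L3]=51
25. P1: store L1 := 66  bus=[BusRdX,Flush]  L1: P0=I P1=M P2=I P3=I  mem[L1]=44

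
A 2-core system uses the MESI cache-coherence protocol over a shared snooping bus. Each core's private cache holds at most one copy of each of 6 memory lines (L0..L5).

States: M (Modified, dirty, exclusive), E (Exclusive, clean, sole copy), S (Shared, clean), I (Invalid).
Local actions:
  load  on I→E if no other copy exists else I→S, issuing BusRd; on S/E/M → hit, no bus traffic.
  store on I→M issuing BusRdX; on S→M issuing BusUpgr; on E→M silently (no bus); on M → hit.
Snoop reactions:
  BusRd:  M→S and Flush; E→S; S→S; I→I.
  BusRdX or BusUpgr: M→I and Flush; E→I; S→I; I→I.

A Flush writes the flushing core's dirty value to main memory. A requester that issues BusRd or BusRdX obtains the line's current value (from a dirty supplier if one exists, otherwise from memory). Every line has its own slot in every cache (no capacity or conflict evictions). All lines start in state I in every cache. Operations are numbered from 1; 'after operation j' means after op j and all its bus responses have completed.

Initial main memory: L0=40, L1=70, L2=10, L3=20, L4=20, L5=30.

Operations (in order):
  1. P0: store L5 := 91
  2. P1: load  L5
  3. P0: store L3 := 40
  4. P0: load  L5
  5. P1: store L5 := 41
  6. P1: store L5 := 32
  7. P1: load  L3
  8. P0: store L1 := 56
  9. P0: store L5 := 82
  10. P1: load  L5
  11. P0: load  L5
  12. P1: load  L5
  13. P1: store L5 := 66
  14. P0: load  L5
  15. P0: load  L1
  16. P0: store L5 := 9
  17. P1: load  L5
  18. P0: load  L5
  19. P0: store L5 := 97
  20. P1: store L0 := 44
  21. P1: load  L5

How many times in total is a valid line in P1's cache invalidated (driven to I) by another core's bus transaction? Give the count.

invalidations = 3

[1] P0: store L5 := 91 | P0:M(91), P1:I | bus: BusRdX
[2] P1: load  L5 | P0:S(91), P1:S(91) | bus: BusRd,Flush
[3] P0: store L3 := 40 | P0:M(40), P1:I | bus: BusRdX
[4] P0: load  L5 | P0:S(91), P1:S(91) | bus: none
[5] P1: store L5 := 41 | P0:I, P1:M(41) | bus: BusUpgr
[6] P1: store L5 := 32 | P0:I, P1:M(32) | bus: none
[7] P1: load  L3 | P0:S(40), P1:S(40) | bus: BusRd,Flush
[8] P0: store L1 := 56 | P0:M(56), P1:I | bus: BusRdX
[9] P0: store L5 := 82 | P0:M(82), P1:I | bus: BusRdX,Flush
[10] P1: load  L5 | P0:S(82), P1:S(82) | bus: BusRd,Flush
[11] P0: load  L5 | P0:S(82), P1:S(82) | bus: none
[12] P1: load  L5 | P0:S(82), P1:S(82) | bus: none
[13] P1: store L5 := 66 | P0:I, P1:M(66) | bus: BusUpgr
[14] P0: load  L5 | P0:S(66), P1:S(66) | bus: BusRd,Flush
[15] P0: load  L1 | P0:M(56), P1:I | bus: none
[16] P0: store L5 := 9 | P0:M(9), P1:I | bus: BusUpgr
[17] P1: load  L5 | P0:S(9), P1:S(9) | bus: BusRd,Flush
[18] P0: load  L5 | P0:S(9), P1:S(9) | bus: none
[19] P0: store L5 := 97 | P0:M(97), P1:I | bus: BusUpgr
[20] P1: store L0 := 44 | P0:I, P1:M(44) | bus: BusRdX
[21] P1: load  L5 | P0:S(97), P1:S(97) | bus: BusRd,Flush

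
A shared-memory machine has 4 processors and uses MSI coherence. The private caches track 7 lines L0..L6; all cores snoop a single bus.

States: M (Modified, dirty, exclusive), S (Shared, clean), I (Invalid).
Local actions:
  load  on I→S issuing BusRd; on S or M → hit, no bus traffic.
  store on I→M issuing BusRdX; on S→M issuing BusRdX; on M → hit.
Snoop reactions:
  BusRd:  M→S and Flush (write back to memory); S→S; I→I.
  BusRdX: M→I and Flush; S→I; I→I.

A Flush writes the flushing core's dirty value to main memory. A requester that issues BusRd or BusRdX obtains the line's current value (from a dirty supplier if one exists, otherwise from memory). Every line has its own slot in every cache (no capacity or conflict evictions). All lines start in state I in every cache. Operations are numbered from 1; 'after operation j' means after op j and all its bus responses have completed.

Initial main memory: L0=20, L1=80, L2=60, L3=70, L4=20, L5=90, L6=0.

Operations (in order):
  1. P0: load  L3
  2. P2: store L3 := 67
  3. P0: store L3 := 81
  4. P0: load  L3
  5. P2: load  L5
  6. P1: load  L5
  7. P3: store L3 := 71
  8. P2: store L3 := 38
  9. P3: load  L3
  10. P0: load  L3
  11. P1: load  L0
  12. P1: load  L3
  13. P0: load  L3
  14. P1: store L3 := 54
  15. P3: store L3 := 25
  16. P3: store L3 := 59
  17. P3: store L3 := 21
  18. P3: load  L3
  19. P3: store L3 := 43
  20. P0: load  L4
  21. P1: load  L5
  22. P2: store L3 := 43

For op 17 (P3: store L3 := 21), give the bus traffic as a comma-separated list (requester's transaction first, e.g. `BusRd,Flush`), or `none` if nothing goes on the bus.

  op1 P0: load  L3 → S/I/I/I on L3; bus BusRd; mem=70
  op2 P2: store L3 := 67 → I/I/M/I on L3; bus BusRdX; mem=70
  op3 P0: store L3 := 81 → M/I/I/I on L3; bus BusRdX Flush; mem=67
  op4 P0: load  L3 → M/I/I/I on L3; bus (none); mem=67
  op5 P2: load  L5 → I/I/S/I on L5; bus BusRd; mem=90
  op6 P1: load  L5 → I/S/S/I on L5; bus BusRd; mem=90
  op7 P3: store L3 := 71 → I/I/I/M on L3; bus BusRdX Flush; mem=81
  op8 P2: store L3 := 38 → I/I/M/I on L3; bus BusRdX Flush; mem=71
  op9 P3: load  L3 → I/I/S/S on L3; bus BusRd Flush; mem=38
  op10 P0: load  L3 → S/I/S/S on L3; bus BusRd; mem=38
  op11 P1: load  L0 → I/S/I/I on L0; bus BusRd; mem=20
  op12 P1: load  L3 → S/S/S/S on L3; bus BusRd; mem=38
  op13 P0: load  L3 → S/S/S/S on L3; bus (none); mem=38
  op14 P1: store L3 := 54 → I/M/I/I on L3; bus BusRdX; mem=38
  op15 P3: store L3 := 25 → I/I/I/M on L3; bus BusRdX Flush; mem=54
  op16 P3: store L3 := 59 → I/I/I/M on L3; bus (none); mem=54
  op17 P3: store L3 := 21 → I/I/I/M on L3; bus (none); mem=54
  op18 P3: load  L3 → I/I/I/M on L3; bus (none); mem=54
  op19 P3: store L3 := 43 → I/I/I/M on L3; bus (none); mem=54
  op20 P0: load  L4 → S/I/I/I on L4; bus BusRd; mem=20
  op21 P1: load  L5 → I/S/S/I on L5; bus (none); mem=90
  op22 P2: store L3 := 43 → I/I/M/I on L3; bus BusRdX Flush; mem=43

bus = none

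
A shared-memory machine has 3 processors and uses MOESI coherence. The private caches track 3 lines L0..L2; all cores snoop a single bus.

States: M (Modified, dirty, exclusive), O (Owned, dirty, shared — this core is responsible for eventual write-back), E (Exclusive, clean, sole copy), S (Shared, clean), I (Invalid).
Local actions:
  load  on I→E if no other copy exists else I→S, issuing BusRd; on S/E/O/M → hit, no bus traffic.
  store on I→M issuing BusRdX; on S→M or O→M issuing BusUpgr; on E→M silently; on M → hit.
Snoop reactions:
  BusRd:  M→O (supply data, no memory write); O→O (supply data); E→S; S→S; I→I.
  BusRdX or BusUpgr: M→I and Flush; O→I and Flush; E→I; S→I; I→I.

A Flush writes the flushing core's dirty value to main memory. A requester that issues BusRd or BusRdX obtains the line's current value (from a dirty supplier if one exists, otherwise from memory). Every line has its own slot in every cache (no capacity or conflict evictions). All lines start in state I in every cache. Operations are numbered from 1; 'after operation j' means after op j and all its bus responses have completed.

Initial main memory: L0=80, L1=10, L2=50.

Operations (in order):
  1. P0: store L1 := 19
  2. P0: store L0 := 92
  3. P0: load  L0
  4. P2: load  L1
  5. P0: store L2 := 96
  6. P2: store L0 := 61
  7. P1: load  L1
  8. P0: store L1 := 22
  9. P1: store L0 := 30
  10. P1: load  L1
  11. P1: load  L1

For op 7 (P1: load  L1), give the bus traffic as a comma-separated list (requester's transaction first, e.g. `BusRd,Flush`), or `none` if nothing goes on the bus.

bus = BusRd

[1] P0: store L1 := 19 | P0:M(19), P1:I, P2:I | bus: BusRdX
[2] P0: store L0 := 92 | P0:M(92), P1:I, P2:I | bus: BusRdX
[3] P0: load  L0 | P0:M(92), P1:I, P2:I | bus: none
[4] P2: load  L1 | P0:O(19), P1:I, P2:S(19) | bus: BusRd
[5] P0: store L2 := 96 | P0:M(96), P1:I, P2:I | bus: BusRdX
[6] P2: store L0 := 61 | P0:I, P1:I, P2:M(61) | bus: BusRdX,Flush
[7] P1: load  L1 | P0:O(19), P1:S(19), P2:S(19) | bus: BusRd
[8] P0: store L1 := 22 | P0:M(22), P1:I, P2:I | bus: BusUpgr
[9] P1: store L0 := 30 | P0:I, P1:M(30), P2:I | bus: BusRdX,Flush
[10] P1: load  L1 | P0:O(22), P1:S(22), P2:I | bus: BusRd
[11] P1: load  L1 | P0:O(22), P1:S(22), P2:I | bus: none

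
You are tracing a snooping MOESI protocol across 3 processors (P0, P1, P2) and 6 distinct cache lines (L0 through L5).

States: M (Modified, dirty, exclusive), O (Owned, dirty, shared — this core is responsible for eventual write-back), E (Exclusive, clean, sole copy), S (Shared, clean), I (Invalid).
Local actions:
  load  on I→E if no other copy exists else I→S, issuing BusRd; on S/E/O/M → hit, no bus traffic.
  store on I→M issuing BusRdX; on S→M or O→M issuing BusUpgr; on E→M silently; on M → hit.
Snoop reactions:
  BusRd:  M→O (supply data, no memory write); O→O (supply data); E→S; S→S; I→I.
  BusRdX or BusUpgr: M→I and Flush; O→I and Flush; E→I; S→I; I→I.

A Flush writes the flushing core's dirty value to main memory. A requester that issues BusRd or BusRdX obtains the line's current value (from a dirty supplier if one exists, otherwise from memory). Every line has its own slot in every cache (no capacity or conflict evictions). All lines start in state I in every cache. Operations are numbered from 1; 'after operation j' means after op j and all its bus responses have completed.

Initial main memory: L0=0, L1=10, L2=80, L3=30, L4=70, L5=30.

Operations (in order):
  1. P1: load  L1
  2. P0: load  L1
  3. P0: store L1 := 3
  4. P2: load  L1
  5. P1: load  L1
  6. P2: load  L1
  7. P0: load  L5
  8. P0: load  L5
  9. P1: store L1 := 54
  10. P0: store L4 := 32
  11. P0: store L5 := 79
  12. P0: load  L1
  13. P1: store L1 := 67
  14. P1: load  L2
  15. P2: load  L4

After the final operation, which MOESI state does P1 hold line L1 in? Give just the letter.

state = M

[1] P1: load  L1 | P0:I, P1:E(10), P2:I | bus: BusRd
[2] P0: load  L1 | P0:S(10), P1:S(10), P2:I | bus: BusRd
[3] P0: store L1 := 3 | P0:M(3), P1:I, P2:I | bus: BusUpgr
[4] P2: load  L1 | P0:O(3), P1:I, P2:S(3) | bus: BusRd
[5] P1: load  L1 | P0:O(3), P1:S(3), P2:S(3) | bus: BusRd
[6] P2: load  L1 | P0:O(3), P1:S(3), P2:S(3) | bus: none
[7] P0: load  L5 | P0:E(30), P1:I, P2:I | bus: BusRd
[8] P0: load  L5 | P0:E(30), P1:I, P2:I | bus: none
[9] P1: store L1 := 54 | P0:I, P1:M(54), P2:I | bus: BusUpgr,Flush
[10] P0: store L4 := 32 | P0:M(32), P1:I, P2:I | bus: BusRdX
[11] P0: store L5 := 79 | P0:M(79), P1:I, P2:I | bus: none
[12] P0: load  L1 | P0:S(54), P1:O(54), P2:I | bus: BusRd
[13] P1: store L1 := 67 | P0:I, P1:M(67), P2:I | bus: BusUpgr
[14] P1: load  L2 | P0:I, P1:E(80), P2:I | bus: BusRd
[15] P2: load  L4 | P0:O(32), P1:I, P2:S(32) | bus: BusRd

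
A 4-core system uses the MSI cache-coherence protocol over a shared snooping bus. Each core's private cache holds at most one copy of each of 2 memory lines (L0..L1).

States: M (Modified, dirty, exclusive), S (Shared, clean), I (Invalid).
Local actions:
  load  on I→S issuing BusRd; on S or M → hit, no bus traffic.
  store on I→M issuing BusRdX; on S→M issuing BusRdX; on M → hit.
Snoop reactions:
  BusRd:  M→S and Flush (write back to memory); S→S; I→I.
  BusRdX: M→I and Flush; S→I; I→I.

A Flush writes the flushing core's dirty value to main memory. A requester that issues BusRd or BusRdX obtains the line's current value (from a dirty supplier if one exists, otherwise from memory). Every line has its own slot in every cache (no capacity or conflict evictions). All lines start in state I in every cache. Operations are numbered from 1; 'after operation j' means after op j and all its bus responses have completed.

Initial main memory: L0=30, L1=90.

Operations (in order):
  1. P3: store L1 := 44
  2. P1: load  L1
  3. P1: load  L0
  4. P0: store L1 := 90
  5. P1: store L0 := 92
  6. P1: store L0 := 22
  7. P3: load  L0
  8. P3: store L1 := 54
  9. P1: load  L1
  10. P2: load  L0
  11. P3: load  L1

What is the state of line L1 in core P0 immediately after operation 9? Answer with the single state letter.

state = I

[1] P3: store L1 := 44 | P0:I, P1:I, P2:I, P3:M(44) | bus: BusRdX
[2] P1: load  L1 | P0:I, P1:S(44), P2:I, P3:S(44) | bus: BusRd,Flush
[3] P1: load  L0 | P0:I, P1:S(30), P2:I, P3:I | bus: BusRd
[4] P0: store L1 := 90 | P0:M(90), P1:I, P2:I, P3:I | bus: BusRdX
[5] P1: store L0 := 92 | P0:I, P1:M(92), P2:I, P3:I | bus: BusRdX
[6] P1: store L0 := 22 | P0:I, P1:M(22), P2:I, P3:I | bus: none
[7] P3: load  L0 | P0:I, P1:S(22), P2:I, P3:S(22) | bus: BusRd,Flush
[8] P3: store L1 := 54 | P0:I, P1:I, P2:I, P3:M(54) | bus: BusRdX,Flush
[9] P1: load  L1 | P0:I, P1:S(54), P2:I, P3:S(54) | bus: BusRd,Flush
[10] P2: load  L0 | P0:I, P1:S(22), P2:S(22), P3:S(22) | bus: BusRd
[11] P3: load  L1 | P0:I, P1:S(54), P2:I, P3:S(54) | bus: none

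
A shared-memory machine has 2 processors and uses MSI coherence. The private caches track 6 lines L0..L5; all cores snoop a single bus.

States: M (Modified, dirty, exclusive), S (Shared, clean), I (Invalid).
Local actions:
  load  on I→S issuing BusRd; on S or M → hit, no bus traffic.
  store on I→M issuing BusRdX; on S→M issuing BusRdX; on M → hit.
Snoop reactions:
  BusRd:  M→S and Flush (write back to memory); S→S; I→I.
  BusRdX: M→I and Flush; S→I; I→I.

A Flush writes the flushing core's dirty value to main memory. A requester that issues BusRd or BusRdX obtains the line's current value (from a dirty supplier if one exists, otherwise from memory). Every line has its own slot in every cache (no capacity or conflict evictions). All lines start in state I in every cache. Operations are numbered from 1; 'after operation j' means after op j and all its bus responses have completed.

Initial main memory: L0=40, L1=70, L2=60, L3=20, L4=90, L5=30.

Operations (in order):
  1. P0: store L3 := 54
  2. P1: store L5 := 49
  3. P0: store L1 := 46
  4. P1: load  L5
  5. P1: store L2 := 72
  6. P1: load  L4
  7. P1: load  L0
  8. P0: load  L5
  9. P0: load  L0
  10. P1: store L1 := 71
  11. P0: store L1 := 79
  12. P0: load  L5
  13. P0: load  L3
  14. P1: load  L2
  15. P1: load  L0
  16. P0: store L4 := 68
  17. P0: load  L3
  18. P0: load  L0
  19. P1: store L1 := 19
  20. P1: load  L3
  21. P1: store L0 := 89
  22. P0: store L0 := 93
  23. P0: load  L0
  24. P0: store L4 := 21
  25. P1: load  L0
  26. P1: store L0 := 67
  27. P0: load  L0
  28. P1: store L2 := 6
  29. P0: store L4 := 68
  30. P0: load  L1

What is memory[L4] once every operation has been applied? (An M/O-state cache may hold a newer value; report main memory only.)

step 1: P0: store L3 := 54  ⟶  MI  (L3)  txn=BusRdX  M[L3]=20
step 2: P1: store L5 := 49  ⟶  IM  (L5)  txn=BusRdX  M[L5]=30
step 3: P0: store L1 := 46  ⟶  MI  (L1)  txn=BusRdX  M[L1]=70
step 4: P1: load  L5  ⟶  IM  (L5)  txn=∅  M[L5]=30
step 5: P1: store L2 := 72  ⟶  IM  (L2)  txn=BusRdX  M[L2]=60
step 6: P1: load  L4  ⟶  IS  (L4)  txn=BusRd  M[L4]=90
step 7: P1: load  L0  ⟶  IS  (L0)  txn=BusRd  M[L0]=40
step 8: P0: load  L5  ⟶  SS  (L5)  txn=BusRd+Flush  M[L5]=49
step 9: P0: load  L0  ⟶  SS  (L0)  txn=BusRd  M[L0]=40
step 10: P1: store L1 := 71  ⟶  IM  (L1)  txn=BusRdX+Flush  M[L1]=46
step 11: P0: store L1 := 79  ⟶  MI  (L1)  txn=BusRdX+Flush  M[L1]=71
step 12: P0: load  L5  ⟶  SS  (L5)  txn=∅  M[L5]=49
step 13: P0: load  L3  ⟶  MI  (L3)  txn=∅  M[L3]=20
step 14: P1: load  L2  ⟶  IM  (L2)  txn=∅  M[L2]=60
step 15: P1: load  L0  ⟶  SS  (L0)  txn=∅  M[L0]=40
step 16: P0: store L4 := 68  ⟶  MI  (L4)  txn=BusRdX  M[L4]=90
step 17: P0: load  L3  ⟶  MI  (L3)  txn=∅  M[L3]=20
step 18: P0: load  L0  ⟶  SS  (L0)  txn=∅  M[L0]=40
step 19: P1: store L1 := 19  ⟶  IM  (L1)  txn=BusRdX+Flush  M[L1]=79
step 20: P1: load  L3  ⟶  SS  (L3)  txn=BusRd+Flush  M[L3]=54
step 21: P1: store L0 := 89  ⟶  IM  (L0)  txn=BusRdX  M[L0]=40
step 22: P0: store L0 := 93  ⟶  MI  (L0)  txn=BusRdX+Flush  M[L0]=89
step 23: P0: load  L0  ⟶  MI  (L0)  txn=∅  M[L0]=89
step 24: P0: store L4 := 21  ⟶  MI  (L4)  txn=∅  M[L4]=90
step 25: P1: load  L0  ⟶  SS  (L0)  txn=BusRd+Flush  M[L0]=93
step 26: P1: store L0 := 67  ⟶  IM  (L0)  txn=BusRdX  M[L0]=93
step 27: P0: load  L0  ⟶  SS  (L0)  txn=BusRd+Flush  M[L0]=67
step 28: P1: store L2 := 6  ⟶  IM  (L2)  txn=∅  M[L2]=60
step 29: P0: store L4 := 68  ⟶  MI  (L4)  txn=∅  M[L4]=90
step 30: P0: load  L1  ⟶  SS  (L1)  txn=BusRd+Flush  M[L1]=19

memory[L4] = 90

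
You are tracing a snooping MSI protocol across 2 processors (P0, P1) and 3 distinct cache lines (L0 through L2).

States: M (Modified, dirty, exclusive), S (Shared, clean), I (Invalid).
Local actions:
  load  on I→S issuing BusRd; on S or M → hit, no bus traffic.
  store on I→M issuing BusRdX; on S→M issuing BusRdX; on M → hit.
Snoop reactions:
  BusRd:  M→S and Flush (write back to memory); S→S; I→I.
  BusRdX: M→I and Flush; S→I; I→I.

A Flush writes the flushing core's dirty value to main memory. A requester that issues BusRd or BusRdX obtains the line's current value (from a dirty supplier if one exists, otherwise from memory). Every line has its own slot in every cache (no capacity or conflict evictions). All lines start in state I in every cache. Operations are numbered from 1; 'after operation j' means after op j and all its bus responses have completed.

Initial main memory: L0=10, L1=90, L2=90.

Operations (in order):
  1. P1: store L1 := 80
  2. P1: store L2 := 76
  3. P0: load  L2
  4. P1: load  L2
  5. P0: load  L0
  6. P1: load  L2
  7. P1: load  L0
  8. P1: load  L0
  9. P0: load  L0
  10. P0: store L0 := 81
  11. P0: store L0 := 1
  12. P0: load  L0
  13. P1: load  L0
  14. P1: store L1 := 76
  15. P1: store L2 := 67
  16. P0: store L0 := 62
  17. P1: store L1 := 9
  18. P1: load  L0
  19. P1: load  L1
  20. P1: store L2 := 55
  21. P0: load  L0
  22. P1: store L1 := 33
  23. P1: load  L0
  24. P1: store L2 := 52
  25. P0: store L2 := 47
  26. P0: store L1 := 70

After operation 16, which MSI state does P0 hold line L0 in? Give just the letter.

  op1 P1: store L1 := 80 → I/M on L1; bus BusRdX; mem=90
  op2 P1: store L2 := 76 → I/M on L2; bus BusRdX; mem=90
  op3 P0: load  L2 → S/S on L2; bus BusRd Flush; mem=76
  op4 P1: load  L2 → S/S on L2; bus (none); mem=76
  op5 P0: load  L0 → S/I on L0; bus BusRd; mem=10
  op6 P1: load  L2 → S/S on L2; bus (none); mem=76
  op7 P1: load  L0 → S/S on L0; bus BusRd; mem=10
  op8 P1: load  L0 → S/S on L0; bus (none); mem=10
  op9 P0: load  L0 → S/S on L0; bus (none); mem=10
  op10 P0: store L0 := 81 → M/I on L0; bus BusRdX; mem=10
  op11 P0: store L0 := 1 → M/I on L0; bus (none); mem=10
  op12 P0: load  L0 → M/I on L0; bus (none); mem=10
  op13 P1: load  L0 → S/S on L0; bus BusRd Flush; mem=1
  op14 P1: store L1 := 76 → I/M on L1; bus (none); mem=90
  op15 P1: store L2 := 67 → I/M on L2; bus BusRdX; mem=76
  op16 P0: store L0 := 62 → M/I on L0; bus BusRdX; mem=1
  op17 P1: store L1 := 9 → I/M on L1; bus (none); mem=90
  op18 P1: load  L0 → S/S on L0; bus BusRd Flush; mem=62
  op19 P1: load  L1 → I/M on L1; bus (none); mem=90
  op20 P1: store L2 := 55 → I/M on L2; bus (none); mem=76
  op21 P0: load  L0 → S/S on L0; bus (none); mem=62
  op22 P1: store L1 := 33 → I/M on L1; bus (none); mem=90
  op23 P1: load  L0 → S/S on L0; bus (none); mem=62
  op24 P1: store L2 := 52 → I/M on L2; bus (none); mem=76
  op25 P0: store L2 := 47 → M/I on L2; bus BusRdX Flush; mem=52
  op26 P0: store L1 := 70 → M/I on L1; bus BusRdX Flush; mem=33

state = M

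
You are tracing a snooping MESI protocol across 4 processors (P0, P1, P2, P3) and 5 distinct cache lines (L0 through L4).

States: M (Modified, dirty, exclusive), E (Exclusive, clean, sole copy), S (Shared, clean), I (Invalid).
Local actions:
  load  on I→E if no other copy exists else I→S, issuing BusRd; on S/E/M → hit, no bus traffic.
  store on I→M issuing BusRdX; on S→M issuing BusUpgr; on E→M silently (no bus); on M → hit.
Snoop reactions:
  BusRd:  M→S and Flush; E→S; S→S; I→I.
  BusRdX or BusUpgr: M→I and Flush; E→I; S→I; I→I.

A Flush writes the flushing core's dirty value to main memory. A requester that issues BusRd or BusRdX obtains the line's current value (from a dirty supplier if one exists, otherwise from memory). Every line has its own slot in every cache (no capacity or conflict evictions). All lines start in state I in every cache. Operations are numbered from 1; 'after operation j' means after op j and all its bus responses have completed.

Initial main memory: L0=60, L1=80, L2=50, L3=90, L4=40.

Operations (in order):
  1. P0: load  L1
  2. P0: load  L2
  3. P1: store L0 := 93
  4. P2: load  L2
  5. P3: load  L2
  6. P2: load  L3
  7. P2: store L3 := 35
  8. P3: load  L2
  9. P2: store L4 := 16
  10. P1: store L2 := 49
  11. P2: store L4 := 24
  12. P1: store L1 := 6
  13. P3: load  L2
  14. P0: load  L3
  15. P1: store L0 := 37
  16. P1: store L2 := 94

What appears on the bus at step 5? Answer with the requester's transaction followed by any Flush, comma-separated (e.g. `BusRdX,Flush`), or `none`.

[1] P0: load  L1 | P0:E(80), P1:I, P2:I, P3:I | bus: BusRd
[2] P0: load  L2 | P0:E(50), P1:I, P2:I, P3:I | bus: BusRd
[3] P1: store L0 := 93 | P0:I, P1:M(93), P2:I, P3:I | bus: BusRdX
[4] P2: load  L2 | P0:S(50), P1:I, P2:S(50), P3:I | bus: BusRd
[5] P3: load  L2 | P0:S(50), P1:I, P2:S(50), P3:S(50) | bus: BusRd
[6] P2: load  L3 | P0:I, P1:I, P2:E(90), P3:I | bus: BusRd
[7] P2: store L3 := 35 | P0:I, P1:I, P2:M(35), P3:I | bus: none
[8] P3: load  L2 | P0:S(50), P1:I, P2:S(50), P3:S(50) | bus: none
[9] P2: store L4 := 16 | P0:I, P1:I, P2:M(16), P3:I | bus: BusRdX
[10] P1: store L2 := 49 | P0:I, P1:M(49), P2:I, P3:I | bus: BusRdX
[11] P2: store L4 := 24 | P0:I, P1:I, P2:M(24), P3:I | bus: none
[12] P1: store L1 := 6 | P0:I, P1:M(6), P2:I, P3:I | bus: BusRdX
[13] P3: load  L2 | P0:I, P1:S(49), P2:I, P3:S(49) | bus: BusRd,Flush
[14] P0: load  L3 | P0:S(35), P1:I, P2:S(35), P3:I | bus: BusRd,Flush
[15] P1: store L0 := 37 | P0:I, P1:M(37), P2:I, P3:I | bus: none
[16] P1: store L2 := 94 | P0:I, P1:M(94), P2:I, P3:I | bus: BusUpgr

bus = BusRd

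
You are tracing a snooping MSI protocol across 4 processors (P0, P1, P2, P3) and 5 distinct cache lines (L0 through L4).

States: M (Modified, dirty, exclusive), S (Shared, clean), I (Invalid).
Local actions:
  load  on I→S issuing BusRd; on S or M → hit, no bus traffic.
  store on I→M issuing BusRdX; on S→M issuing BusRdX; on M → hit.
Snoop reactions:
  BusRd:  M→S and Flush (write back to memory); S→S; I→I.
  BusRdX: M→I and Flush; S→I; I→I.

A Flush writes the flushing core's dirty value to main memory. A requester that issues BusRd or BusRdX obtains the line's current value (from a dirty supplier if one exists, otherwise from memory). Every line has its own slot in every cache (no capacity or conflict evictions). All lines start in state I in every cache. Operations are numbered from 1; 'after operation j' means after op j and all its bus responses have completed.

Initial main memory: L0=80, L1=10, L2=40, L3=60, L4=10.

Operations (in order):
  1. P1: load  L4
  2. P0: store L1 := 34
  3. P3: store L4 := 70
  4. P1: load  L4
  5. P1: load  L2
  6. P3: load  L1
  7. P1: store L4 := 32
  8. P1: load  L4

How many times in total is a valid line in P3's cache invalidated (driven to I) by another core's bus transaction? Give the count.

invalidations = 1

  op1 P1: load  L4 → I/S/I/I on L4; bus BusRd; mem=10
  op2 P0: store L1 := 34 → M/I/I/I on L1; bus BusRdX; mem=10
  op3 P3: store L4 := 70 → I/I/I/M on L4; bus BusRdX; mem=10
  op4 P1: load  L4 → I/S/I/S on L4; bus BusRd Flush; mem=70
  op5 P1: load  L2 → I/S/I/I on L2; bus BusRd; mem=40
  op6 P3: load  L1 → S/I/I/S on L1; bus BusRd Flush; mem=34
  op7 P1: store L4 := 32 → I/M/I/I on L4; bus BusRdX; mem=70
  op8 P1: load  L4 → I/M/I/I on L4; bus (none); mem=70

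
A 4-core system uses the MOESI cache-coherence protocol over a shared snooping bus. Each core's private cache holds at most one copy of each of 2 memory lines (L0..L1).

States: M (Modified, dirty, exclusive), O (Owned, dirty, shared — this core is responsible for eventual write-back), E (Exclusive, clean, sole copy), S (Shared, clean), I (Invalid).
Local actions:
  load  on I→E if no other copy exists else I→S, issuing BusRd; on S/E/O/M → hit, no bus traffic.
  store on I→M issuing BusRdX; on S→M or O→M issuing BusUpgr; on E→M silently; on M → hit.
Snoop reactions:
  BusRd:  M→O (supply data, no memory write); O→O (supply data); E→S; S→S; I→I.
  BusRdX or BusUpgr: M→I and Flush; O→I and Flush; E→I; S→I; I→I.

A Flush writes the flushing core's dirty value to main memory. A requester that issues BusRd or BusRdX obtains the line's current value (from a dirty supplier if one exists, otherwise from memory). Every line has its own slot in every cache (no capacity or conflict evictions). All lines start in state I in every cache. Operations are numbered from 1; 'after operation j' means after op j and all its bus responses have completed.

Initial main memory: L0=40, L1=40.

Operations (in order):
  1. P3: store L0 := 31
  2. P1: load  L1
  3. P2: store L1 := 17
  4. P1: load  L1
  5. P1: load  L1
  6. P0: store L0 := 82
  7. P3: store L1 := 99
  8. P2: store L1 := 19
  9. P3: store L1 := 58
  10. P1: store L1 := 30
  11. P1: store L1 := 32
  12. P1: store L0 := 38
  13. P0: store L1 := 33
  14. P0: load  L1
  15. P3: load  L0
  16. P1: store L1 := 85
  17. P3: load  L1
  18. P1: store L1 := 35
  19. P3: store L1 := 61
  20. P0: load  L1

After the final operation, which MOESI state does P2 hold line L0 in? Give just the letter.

step 1: P3: store L0 := 31  ⟶  IIIM  (L0)  txn=BusRdX  M[L0]=40
step 2: P1: load  L1  ⟶  IEII  (L1)  txn=BusRd  M[L1]=40
step 3: P2: store L1 := 17  ⟶  IIMI  (L1)  txn=BusRdX  M[L1]=40
step 4: P1: load  L1  ⟶  ISOI  (L1)  txn=BusRd  M[L1]=40
step 5: P1: load  L1  ⟶  ISOI  (L1)  txn=∅  M[L1]=40
step 6: P0: store L0 := 82  ⟶  MIII  (L0)  txn=BusRdX+Flush  M[L0]=31
step 7: P3: store L1 := 99  ⟶  IIIM  (L1)  txn=BusRdX+Flush  M[L1]=17
step 8: P2: store L1 := 19  ⟶  IIMI  (L1)  txn=BusRdX+Flush  M[L1]=99
step 9: P3: store L1 := 58  ⟶  IIIM  (L1)  txn=BusRdX+Flush  M[L1]=19
step 10: P1: store L1 := 30  ⟶  IMII  (L1)  txn=BusRdX+Flush  M[L1]=58
step 11: P1: store L1 := 32  ⟶  IMII  (L1)  txn=∅  M[L1]=58
step 12: P1: store L0 := 38  ⟶  IMII  (L0)  txn=BusRdX+Flush  M[L0]=82
step 13: P0: store L1 := 33  ⟶  MIII  (L1)  txn=BusRdX+Flush  M[L1]=32
step 14: P0: load  L1  ⟶  MIII  (L1)  txn=∅  M[L1]=32
step 15: P3: load  L0  ⟶  IOIS  (L0)  txn=BusRd  M[L0]=82
step 16: P1: store L1 := 85  ⟶  IMII  (L1)  txn=BusRdX+Flush  M[L1]=33
step 17: P3: load  L1  ⟶  IOIS  (L1)  txn=BusRd  M[L1]=33
step 18: P1: store L1 := 35  ⟶  IMII  (L1)  txn=BusUpgr  M[L1]=33
step 19: P3: store L1 := 61  ⟶  IIIM  (L1)  txn=BusRdX+Flush  M[L1]=35
step 20: P0: load  L1  ⟶  SIIO  (L1)  txn=BusRd  M[L1]=35

state = I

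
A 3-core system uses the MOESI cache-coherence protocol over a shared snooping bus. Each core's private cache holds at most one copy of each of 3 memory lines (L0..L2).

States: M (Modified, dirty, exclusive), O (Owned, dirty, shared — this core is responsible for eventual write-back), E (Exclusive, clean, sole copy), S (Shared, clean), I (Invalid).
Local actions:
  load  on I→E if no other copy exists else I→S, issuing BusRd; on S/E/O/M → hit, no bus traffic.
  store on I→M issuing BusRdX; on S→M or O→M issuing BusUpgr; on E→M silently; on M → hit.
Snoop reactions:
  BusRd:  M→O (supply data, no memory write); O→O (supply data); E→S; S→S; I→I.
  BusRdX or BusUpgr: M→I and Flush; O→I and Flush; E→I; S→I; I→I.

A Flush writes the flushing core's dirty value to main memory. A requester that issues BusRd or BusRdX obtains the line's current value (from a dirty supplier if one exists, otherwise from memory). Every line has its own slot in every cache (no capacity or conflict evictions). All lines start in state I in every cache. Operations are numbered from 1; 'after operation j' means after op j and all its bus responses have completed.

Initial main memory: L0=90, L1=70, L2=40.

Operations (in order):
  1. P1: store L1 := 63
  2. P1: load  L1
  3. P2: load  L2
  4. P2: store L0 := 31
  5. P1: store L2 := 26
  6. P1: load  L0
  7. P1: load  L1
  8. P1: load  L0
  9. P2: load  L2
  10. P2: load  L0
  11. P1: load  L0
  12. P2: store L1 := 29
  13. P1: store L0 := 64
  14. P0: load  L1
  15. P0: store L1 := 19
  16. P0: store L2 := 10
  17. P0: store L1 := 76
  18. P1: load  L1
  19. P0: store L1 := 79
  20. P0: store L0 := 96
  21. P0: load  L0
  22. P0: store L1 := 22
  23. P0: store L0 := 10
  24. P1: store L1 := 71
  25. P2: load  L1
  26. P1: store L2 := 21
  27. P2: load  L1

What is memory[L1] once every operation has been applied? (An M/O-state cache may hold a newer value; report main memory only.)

[1] P1: store L1 := 63 | P0:I, P1:M(63), P2:I | bus: BusRdX
[2] P1: load  L1 | P0:I, P1:M(63), P2:I | bus: none
[3] P2: load  L2 | P0:I, P1:I, P2:E(40) | bus: BusRd
[4] P2: store L0 := 31 | P0:I, P1:I, P2:M(31) | bus: BusRdX
[5] P1: store L2 := 26 | P0:I, P1:M(26), P2:I | bus: BusRdX
[6] P1: load  L0 | P0:I, P1:S(31), P2:O(31) | bus: BusRd
[7] P1: load  L1 | P0:I, P1:M(63), P2:I | bus: none
[8] P1: load  L0 | P0:I, P1:S(31), P2:O(31) | bus: none
[9] P2: load  L2 | P0:I, P1:O(26), P2:S(26) | bus: BusRd
[10] P2: load  L0 | P0:I, P1:S(31), P2:O(31) | bus: none
[11] P1: load  L0 | P0:I, P1:S(31), P2:O(31) | bus: none
[12] P2: store L1 := 29 | P0:I, P1:I, P2:M(29) | bus: BusRdX,Flush
[13] P1: store L0 := 64 | P0:I, P1:M(64), P2:I | bus: BusUpgr,Flush
[14] P0: load  L1 | P0:S(29), P1:I, P2:O(29) | bus: BusRd
[15] P0: store L1 := 19 | P0:M(19), P1:I, P2:I | bus: BusUpgr,Flush
[16] P0: store L2 := 10 | P0:M(10), P1:I, P2:I | bus: BusRdX,Flush
[17] P0: store L1 := 76 | P0:M(76), P1:I, P2:I | bus: none
[18] P1: load  L1 | P0:O(76), P1:S(76), P2:I | bus: BusRd
[19] P0: store L1 := 79 | P0:M(79), P1:I, P2:I | bus: BusUpgr
[20] P0: store L0 := 96 | P0:M(96), P1:I, P2:I | bus: BusRdX,Flush
[21] P0: load  L0 | P0:M(96), P1:I, P2:I | bus: none
[22] P0: store L1 := 22 | P0:M(22), P1:I, P2:I | bus: none
[23] P0: store L0 := 10 | P0:M(10), P1:I, P2:I | bus: none
[24] P1: store L1 := 71 | P0:I, P1:M(71), P2:I | bus: BusRdX,Flush
[25] P2: load  L1 | P0:I, P1:O(71), P2:S(71) | bus: BusRd
[26] P1: store L2 := 21 | P0:I, P1:M(21), P2:I | bus: BusRdX,Flush
[27] P2: load  L1 | P0:I, P1:O(71), P2:S(71) | bus: none

memory[L1] = 22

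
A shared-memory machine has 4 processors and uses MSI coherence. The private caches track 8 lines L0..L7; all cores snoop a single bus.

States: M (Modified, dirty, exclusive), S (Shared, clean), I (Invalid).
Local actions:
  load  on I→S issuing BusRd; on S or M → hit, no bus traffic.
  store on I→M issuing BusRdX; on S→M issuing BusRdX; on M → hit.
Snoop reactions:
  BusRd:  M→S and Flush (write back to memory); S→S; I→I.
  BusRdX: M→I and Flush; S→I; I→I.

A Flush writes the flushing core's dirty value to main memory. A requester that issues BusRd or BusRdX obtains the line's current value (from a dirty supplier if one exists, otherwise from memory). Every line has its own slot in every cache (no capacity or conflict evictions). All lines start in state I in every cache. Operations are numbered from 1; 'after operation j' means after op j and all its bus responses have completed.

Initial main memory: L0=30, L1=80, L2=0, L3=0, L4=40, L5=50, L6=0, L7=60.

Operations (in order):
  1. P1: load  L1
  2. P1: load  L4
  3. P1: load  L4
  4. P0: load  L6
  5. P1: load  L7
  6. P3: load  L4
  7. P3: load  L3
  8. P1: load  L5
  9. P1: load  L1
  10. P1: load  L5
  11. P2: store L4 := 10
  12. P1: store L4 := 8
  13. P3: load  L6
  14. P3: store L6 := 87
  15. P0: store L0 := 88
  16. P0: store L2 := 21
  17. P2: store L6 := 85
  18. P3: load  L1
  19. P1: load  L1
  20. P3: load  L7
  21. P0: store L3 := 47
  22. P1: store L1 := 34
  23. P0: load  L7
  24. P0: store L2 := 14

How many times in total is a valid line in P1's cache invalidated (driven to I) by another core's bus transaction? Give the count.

step 1: P1: load  L1  ⟶  ISII  (L1)  txn=BusRd  M[L1]=80
step 2: P1: load  L4  ⟶  ISII  (L4)  txn=BusRd  M[L4]=40
step 3: P1: load  L4  ⟶  ISII  (L4)  txn=∅  M[L4]=40
step 4: P0: load  L6  ⟶  SIII  (L6)  txn=BusRd  M[L6]=0
step 5: P1: load  L7  ⟶  ISII  (L7)  txn=BusRd  M[L7]=60
step 6: P3: load  L4  ⟶  ISIS  (L4)  txn=BusRd  M[L4]=40
step 7: P3: load  L3  ⟶  IIIS  (L3)  txn=BusRd  M[L3]=0
step 8: P1: load  L5  ⟶  ISII  (L5)  txn=BusRd  M[L5]=50
step 9: P1: load  L1  ⟶  ISII  (L1)  txn=∅  M[L1]=80
step 10: P1: load  L5  ⟶  ISII  (L5)  txn=∅  M[L5]=50
step 11: P2: store L4 := 10  ⟶  IIMI  (L4)  txn=BusRdX  M[L4]=40
step 12: P1: store L4 := 8  ⟶  IMII  (L4)  txn=BusRdX+Flush  M[L4]=10
step 13: P3: load  L6  ⟶  SIIS  (L6)  txn=BusRd  M[L6]=0
step 14: P3: store L6 := 87  ⟶  IIIM  (L6)  txn=BusRdX  M[L6]=0
step 15: P0: store L0 := 88  ⟶  MIII  (L0)  txn=BusRdX  M[L0]=30
step 16: P0: store L2 := 21  ⟶  MIII  (L2)  txn=BusRdX  M[L2]=0
step 17: P2: store L6 := 85  ⟶  IIMI  (L6)  txn=BusRdX+Flush  M[L6]=87
step 18: P3: load  L1  ⟶  ISIS  (L1)  txn=BusRd  M[L1]=80
step 19: P1: load  L1  ⟶  ISIS  (L1)  txn=∅  M[L1]=80
step 20: P3: load  L7  ⟶  ISIS  (L7)  txn=BusRd  M[L7]=60
step 21: P0: store L3 := 47  ⟶  MIII  (L3)  txn=BusRdX  M[L3]=0
step 22: P1: store L1 := 34  ⟶  IMII  (L1)  txn=BusRdX  M[L1]=80
step 23: P0: load  L7  ⟶  SSIS  (L7)  txn=BusRd  M[L7]=60
step 24: P0: store L2 := 14  ⟶  MIII  (L2)  txn=∅  M[L2]=0

invalidations = 1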